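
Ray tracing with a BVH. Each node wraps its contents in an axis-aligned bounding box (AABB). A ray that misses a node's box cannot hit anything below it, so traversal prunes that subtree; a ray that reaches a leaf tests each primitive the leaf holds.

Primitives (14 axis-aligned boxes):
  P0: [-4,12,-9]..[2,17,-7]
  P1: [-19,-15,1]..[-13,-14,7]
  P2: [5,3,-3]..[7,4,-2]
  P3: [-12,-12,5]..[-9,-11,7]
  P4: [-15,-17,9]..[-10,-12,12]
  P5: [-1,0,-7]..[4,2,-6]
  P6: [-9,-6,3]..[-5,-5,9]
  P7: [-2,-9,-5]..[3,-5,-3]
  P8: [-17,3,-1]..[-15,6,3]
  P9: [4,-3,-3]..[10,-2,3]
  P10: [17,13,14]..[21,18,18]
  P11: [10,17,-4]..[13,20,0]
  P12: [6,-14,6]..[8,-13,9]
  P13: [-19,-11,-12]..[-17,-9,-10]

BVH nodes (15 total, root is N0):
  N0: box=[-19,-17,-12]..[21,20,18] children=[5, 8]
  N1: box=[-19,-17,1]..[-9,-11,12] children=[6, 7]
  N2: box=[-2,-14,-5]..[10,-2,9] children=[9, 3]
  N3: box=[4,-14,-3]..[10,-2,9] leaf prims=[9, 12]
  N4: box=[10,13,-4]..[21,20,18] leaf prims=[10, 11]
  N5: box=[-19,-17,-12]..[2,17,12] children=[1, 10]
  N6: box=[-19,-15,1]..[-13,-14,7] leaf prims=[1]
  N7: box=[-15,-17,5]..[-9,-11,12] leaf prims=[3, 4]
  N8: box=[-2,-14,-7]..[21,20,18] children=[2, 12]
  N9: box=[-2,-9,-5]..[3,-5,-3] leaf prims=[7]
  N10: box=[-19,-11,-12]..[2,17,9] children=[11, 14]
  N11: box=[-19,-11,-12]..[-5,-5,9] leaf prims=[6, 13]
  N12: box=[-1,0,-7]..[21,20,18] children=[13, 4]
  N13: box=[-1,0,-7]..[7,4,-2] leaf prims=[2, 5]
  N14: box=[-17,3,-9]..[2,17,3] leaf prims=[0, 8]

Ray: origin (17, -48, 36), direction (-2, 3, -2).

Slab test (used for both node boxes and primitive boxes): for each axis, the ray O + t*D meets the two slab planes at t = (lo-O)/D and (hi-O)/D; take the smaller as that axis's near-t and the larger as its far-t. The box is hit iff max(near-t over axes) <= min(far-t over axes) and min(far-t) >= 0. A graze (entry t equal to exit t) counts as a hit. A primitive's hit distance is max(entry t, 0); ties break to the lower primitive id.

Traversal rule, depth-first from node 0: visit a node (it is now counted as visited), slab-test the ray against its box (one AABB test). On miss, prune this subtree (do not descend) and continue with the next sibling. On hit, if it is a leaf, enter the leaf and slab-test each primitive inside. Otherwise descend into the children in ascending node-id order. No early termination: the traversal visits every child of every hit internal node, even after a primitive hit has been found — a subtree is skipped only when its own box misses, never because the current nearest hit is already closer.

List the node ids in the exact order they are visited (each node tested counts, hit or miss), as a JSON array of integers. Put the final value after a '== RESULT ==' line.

Walk:
N0 x:[-2,18] y:[31/3,68/3] z:[9,24] -> hit [31/3,18], descend [5, 8]
  N5 x:[15/2,18] y:[31/3,65/3] z:[12,24] -> hit [12,18], descend [1, 10]
    N1 x:[13,18] y:[31/3,37/3] z:[12,35/2] -> miss, prune
    N10 x:[15/2,18] y:[37/3,65/3] z:[27/2,24] -> hit [27/2,18], descend [11, 14]
      N11 x:[11,18] y:[37/3,43/3] z:[27/2,24] -> hit [27/2,43/3] leaf, test {P6(miss), P13(miss)}
      N14 x:[15/2,17] y:[17,65/3] z:[33/2,45/2] -> hit [17,17] leaf, test {P0(miss), P8@t=17}
  N8 x:[-2,19/2] y:[34/3,68/3] z:[9,43/2] -> miss, prune

order=[0, 5, 1, 10, 11, 14, 8]  |boxes|=7  |leaves|=2  hit=P8

== RESULT ==
[0, 5, 1, 10, 11, 14, 8]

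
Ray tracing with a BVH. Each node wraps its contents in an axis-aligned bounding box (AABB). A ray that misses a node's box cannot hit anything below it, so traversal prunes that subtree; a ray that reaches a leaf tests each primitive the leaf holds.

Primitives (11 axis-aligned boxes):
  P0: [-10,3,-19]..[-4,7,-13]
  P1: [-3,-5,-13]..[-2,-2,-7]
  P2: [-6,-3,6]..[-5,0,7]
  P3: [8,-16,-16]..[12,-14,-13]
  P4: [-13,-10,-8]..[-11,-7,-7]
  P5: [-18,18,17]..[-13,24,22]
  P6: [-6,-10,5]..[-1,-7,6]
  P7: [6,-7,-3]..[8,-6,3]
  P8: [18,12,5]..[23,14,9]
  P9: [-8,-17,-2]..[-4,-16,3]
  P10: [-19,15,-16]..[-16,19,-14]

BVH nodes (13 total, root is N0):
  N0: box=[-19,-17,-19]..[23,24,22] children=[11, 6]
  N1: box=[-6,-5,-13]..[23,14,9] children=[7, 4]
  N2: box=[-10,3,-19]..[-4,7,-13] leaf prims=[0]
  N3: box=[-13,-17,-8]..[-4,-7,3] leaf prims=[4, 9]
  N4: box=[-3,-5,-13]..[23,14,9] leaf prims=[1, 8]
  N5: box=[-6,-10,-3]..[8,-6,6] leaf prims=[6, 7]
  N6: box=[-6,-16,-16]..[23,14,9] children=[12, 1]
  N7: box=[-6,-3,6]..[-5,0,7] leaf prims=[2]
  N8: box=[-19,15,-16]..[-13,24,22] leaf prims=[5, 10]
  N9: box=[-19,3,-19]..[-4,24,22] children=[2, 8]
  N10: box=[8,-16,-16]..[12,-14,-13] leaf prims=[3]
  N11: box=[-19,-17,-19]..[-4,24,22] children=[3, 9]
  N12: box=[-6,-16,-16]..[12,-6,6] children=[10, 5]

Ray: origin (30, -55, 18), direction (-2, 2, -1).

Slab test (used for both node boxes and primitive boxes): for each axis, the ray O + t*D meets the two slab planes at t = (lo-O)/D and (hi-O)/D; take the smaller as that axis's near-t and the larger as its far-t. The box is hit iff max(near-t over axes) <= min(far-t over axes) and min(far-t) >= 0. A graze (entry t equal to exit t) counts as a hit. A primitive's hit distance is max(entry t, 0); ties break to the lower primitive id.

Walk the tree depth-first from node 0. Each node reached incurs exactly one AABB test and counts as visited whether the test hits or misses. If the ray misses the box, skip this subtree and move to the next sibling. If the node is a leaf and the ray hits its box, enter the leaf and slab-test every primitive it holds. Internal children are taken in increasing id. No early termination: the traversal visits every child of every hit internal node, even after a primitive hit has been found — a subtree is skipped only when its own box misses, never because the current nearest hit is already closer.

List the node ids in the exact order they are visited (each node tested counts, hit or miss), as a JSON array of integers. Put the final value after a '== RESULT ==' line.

Trace the traversal:
N0 x:[7/2,49/2] y:[19,79/2] z:[-4,37] -> hit [19,49/2], descend [6, 11]
  N6 x:[7/2,18] y:[39/2,69/2] z:[9,34] -> miss, prune
  N11 x:[17,49/2] y:[19,79/2] z:[-4,37] -> hit [19,49/2], descend [3, 9]
    N3 x:[17,43/2] y:[19,24] z:[15,26] -> hit [19,43/2] leaf, test {P4(miss), P9@t=19}
    N9 x:[17,49/2] y:[29,79/2] z:[-4,37] -> miss, prune

Summary -> nodes [0, 6, 11, 3, 9]; box-tests=5; leaf-entries=1; first=P9

== RESULT ==
[0, 6, 11, 3, 9]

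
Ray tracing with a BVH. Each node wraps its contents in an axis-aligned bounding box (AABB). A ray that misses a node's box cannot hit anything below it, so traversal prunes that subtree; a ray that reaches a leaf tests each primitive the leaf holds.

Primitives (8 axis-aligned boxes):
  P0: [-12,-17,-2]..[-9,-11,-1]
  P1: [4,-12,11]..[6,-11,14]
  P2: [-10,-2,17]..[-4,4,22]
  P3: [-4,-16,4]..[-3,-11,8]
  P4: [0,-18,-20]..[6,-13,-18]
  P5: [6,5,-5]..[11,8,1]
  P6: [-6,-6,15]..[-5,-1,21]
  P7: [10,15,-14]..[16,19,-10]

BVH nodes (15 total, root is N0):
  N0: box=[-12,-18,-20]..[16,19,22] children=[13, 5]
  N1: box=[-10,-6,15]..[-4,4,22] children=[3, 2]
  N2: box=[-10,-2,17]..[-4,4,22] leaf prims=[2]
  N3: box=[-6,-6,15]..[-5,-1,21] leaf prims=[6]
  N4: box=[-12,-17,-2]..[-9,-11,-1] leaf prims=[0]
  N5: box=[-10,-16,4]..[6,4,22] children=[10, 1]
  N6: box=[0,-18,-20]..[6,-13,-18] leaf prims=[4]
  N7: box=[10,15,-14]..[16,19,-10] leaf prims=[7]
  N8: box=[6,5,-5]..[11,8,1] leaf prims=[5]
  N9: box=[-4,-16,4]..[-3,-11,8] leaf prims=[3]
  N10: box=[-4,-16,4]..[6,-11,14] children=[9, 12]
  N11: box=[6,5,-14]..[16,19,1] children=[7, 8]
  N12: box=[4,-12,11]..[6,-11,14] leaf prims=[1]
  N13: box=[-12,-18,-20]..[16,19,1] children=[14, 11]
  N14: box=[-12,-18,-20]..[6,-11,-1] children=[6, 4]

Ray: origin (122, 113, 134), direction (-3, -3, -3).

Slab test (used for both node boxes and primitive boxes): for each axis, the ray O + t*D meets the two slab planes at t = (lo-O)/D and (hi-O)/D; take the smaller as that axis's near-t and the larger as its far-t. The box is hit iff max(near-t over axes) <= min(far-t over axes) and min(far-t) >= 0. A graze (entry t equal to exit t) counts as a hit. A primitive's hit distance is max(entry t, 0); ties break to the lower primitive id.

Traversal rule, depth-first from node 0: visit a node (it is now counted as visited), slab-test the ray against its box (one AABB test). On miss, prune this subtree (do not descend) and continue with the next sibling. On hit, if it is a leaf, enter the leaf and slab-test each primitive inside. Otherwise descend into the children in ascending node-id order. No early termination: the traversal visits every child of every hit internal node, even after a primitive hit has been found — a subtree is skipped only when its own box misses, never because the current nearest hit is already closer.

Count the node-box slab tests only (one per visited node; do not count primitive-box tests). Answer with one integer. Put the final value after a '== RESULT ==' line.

Trace the traversal:
N0 x:[106/3,134/3] y:[94/3,131/3] z:[112/3,154/3] -> hit [112/3,131/3], descend [5, 13]
  N5 x:[116/3,44] y:[109/3,43] z:[112/3,130/3] -> hit [116/3,43], descend [1, 10]
    N1 x:[42,44] y:[109/3,119/3] z:[112/3,119/3] -> miss, prune
    N10 x:[116/3,42] y:[124/3,43] z:[40,130/3] -> hit [124/3,42], descend [9, 12]
      N9 x:[125/3,42] y:[124/3,43] z:[42,130/3] -> hit [42,42] leaf, test {P3@t=42}
      N12 x:[116/3,118/3] y:[124/3,125/3] z:[40,41] -> miss, prune
  N13 x:[106/3,134/3] y:[94/3,131/3] z:[133/3,154/3] -> miss, prune

Visited [0, 5, 1, 10, 9, 12, 13]. Tests: 7 box, 1 leaf. Nearest: P3.

== RESULT ==
7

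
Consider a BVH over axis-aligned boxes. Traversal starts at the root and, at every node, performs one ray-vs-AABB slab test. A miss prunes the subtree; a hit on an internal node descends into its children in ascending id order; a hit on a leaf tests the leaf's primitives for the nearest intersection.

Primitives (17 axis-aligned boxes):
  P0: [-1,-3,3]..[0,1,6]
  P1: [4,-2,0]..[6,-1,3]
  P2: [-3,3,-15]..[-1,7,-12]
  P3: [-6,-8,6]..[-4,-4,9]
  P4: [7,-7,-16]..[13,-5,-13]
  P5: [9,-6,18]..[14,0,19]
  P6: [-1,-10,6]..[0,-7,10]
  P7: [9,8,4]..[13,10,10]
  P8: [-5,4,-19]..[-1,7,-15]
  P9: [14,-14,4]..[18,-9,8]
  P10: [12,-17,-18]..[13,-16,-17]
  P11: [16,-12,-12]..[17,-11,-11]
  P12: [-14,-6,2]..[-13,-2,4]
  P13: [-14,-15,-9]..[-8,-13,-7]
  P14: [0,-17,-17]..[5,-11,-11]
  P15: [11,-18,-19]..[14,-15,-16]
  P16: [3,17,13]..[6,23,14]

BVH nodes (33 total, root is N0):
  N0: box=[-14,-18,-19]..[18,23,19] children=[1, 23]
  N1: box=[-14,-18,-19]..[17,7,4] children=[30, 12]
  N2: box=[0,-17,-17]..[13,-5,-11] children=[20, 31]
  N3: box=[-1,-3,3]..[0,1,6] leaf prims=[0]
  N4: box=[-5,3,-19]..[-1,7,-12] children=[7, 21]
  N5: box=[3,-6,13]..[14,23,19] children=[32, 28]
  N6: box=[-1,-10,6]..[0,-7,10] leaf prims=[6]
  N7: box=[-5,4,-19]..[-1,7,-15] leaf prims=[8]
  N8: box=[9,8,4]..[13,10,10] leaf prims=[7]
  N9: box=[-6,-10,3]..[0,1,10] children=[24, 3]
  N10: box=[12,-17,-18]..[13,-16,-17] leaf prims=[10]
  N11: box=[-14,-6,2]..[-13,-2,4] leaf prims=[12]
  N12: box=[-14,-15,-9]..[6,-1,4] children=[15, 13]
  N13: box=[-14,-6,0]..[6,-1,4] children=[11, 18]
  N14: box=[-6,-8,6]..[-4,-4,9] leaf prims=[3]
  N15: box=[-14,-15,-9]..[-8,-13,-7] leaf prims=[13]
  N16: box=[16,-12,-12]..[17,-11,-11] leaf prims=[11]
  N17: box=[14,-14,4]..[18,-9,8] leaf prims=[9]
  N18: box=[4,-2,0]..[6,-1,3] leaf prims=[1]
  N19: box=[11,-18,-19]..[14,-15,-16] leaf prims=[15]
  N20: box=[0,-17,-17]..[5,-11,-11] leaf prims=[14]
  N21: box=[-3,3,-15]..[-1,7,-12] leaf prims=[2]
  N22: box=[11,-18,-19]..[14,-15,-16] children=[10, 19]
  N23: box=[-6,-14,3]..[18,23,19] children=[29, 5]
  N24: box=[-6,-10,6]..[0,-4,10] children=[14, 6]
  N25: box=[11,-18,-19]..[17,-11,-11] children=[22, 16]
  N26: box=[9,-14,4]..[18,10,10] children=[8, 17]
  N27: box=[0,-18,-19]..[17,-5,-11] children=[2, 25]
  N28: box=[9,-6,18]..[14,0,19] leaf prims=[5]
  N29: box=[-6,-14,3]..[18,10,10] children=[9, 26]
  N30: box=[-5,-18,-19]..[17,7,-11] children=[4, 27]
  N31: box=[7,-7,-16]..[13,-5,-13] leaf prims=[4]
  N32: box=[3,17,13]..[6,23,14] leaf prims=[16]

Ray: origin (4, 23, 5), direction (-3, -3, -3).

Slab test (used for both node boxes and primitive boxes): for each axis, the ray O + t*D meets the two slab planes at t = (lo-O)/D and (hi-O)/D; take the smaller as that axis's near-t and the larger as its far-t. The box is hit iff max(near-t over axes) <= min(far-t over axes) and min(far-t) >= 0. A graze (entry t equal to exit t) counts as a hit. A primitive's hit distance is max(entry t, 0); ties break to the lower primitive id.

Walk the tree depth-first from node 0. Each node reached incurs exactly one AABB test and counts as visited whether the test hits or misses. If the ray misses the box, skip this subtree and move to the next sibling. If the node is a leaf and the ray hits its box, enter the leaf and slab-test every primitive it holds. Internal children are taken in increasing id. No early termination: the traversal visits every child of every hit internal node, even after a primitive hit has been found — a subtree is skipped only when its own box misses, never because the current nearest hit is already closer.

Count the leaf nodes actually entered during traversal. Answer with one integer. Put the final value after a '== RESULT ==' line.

Trace the traversal:
N0 x:[-14/3,6] y:[0,41/3] z:[-14/3,8] -> hit [0,6], descend [1, 23]
  N1 x:[-13/3,6] y:[16/3,41/3] z:[1/3,8] -> hit [16/3,6], descend [12, 30]
    N12 x:[-2/3,6] y:[8,38/3] z:[1/3,14/3] -> miss, prune
    N30 x:[-13/3,3] y:[16/3,41/3] z:[16/3,8] -> miss, prune
  N23 x:[-14/3,10/3] y:[0,37/3] z:[-14/3,2/3] -> hit [0,2/3], descend [5, 29]
    N5 x:[-10/3,1/3] y:[0,29/3] z:[-14/3,-8/3] -> miss, prune
    N29 x:[-14/3,10/3] y:[13/3,37/3] z:[-5/3,2/3] -> miss, prune

order=[0, 1, 12, 30, 23, 5, 29]  |boxes|=7  |leaves|=0  hit=miss

== RESULT ==
0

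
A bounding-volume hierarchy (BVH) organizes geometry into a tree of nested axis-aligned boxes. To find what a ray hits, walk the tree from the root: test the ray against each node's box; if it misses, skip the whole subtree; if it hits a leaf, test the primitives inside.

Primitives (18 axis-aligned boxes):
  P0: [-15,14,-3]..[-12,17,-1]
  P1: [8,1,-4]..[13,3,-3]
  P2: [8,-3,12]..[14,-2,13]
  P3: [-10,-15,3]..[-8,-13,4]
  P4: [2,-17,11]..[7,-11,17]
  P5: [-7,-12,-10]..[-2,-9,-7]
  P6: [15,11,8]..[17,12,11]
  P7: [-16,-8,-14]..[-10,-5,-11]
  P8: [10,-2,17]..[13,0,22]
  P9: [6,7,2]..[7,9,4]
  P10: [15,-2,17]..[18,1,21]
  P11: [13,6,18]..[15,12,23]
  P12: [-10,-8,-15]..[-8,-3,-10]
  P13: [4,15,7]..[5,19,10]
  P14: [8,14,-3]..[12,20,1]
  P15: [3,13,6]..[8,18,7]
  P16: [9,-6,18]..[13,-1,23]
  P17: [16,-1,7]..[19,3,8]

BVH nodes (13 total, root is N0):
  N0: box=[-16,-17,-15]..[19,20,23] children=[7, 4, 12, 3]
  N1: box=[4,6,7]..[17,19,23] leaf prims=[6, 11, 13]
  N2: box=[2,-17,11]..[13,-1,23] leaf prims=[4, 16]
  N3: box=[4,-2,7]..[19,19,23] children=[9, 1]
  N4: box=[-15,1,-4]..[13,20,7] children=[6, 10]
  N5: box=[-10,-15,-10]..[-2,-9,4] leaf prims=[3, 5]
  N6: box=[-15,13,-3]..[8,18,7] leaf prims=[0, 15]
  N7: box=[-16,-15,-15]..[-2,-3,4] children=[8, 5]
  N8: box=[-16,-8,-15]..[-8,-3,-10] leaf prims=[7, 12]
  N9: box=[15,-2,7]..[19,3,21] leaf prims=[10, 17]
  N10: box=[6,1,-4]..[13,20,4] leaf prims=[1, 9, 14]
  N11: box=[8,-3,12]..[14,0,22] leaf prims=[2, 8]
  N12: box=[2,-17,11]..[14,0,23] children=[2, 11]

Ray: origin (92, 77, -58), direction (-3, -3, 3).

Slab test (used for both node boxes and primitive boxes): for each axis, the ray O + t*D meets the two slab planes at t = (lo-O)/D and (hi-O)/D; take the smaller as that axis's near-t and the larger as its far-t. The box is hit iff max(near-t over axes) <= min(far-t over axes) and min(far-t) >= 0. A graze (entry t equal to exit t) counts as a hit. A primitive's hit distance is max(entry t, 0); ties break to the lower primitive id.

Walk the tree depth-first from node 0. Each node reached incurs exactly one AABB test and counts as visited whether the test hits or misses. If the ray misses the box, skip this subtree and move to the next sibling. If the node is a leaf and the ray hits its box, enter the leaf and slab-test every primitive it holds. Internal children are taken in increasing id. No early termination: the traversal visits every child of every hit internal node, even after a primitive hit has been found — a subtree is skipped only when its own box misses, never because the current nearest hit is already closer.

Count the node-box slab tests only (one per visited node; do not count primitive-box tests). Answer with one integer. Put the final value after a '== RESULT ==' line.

Walk:
N0 x:[73/3,36] y:[19,94/3] z:[43/3,27] -> hit [73/3,27], descend [3, 4, 7, 12]
  N3 x:[73/3,88/3] y:[58/3,79/3] z:[65/3,27] -> hit [73/3,79/3], descend [1, 9]
    N1 x:[25,88/3] y:[58/3,71/3] z:[65/3,27] -> miss, prune
    N9 x:[73/3,77/3] y:[74/3,79/3] z:[65/3,79/3] -> hit [74/3,77/3] leaf, test {P10@t=76/3, P17(miss)}
  N4 x:[79/3,107/3] y:[19,76/3] z:[18,65/3] -> miss, prune
  N7 x:[94/3,36] y:[80/3,92/3] z:[43/3,62/3] -> miss, prune
  N12 x:[26,30] y:[77/3,94/3] z:[23,27] -> hit [26,27], descend [2, 11]
    N2 x:[79/3,30] y:[26,94/3] z:[23,27] -> hit [79/3,27] leaf, test {P4(miss), P16@t=79/3}
    N11 x:[26,28] y:[77/3,80/3] z:[70/3,80/3] -> hit [26,80/3] leaf, test {P2(miss), P8@t=79/3}

9 AABB tests over nodes [0, 3, 1, 9, 4, 7, 12, 2, 11]; 3 leaves entered; closest P10.

== RESULT ==
9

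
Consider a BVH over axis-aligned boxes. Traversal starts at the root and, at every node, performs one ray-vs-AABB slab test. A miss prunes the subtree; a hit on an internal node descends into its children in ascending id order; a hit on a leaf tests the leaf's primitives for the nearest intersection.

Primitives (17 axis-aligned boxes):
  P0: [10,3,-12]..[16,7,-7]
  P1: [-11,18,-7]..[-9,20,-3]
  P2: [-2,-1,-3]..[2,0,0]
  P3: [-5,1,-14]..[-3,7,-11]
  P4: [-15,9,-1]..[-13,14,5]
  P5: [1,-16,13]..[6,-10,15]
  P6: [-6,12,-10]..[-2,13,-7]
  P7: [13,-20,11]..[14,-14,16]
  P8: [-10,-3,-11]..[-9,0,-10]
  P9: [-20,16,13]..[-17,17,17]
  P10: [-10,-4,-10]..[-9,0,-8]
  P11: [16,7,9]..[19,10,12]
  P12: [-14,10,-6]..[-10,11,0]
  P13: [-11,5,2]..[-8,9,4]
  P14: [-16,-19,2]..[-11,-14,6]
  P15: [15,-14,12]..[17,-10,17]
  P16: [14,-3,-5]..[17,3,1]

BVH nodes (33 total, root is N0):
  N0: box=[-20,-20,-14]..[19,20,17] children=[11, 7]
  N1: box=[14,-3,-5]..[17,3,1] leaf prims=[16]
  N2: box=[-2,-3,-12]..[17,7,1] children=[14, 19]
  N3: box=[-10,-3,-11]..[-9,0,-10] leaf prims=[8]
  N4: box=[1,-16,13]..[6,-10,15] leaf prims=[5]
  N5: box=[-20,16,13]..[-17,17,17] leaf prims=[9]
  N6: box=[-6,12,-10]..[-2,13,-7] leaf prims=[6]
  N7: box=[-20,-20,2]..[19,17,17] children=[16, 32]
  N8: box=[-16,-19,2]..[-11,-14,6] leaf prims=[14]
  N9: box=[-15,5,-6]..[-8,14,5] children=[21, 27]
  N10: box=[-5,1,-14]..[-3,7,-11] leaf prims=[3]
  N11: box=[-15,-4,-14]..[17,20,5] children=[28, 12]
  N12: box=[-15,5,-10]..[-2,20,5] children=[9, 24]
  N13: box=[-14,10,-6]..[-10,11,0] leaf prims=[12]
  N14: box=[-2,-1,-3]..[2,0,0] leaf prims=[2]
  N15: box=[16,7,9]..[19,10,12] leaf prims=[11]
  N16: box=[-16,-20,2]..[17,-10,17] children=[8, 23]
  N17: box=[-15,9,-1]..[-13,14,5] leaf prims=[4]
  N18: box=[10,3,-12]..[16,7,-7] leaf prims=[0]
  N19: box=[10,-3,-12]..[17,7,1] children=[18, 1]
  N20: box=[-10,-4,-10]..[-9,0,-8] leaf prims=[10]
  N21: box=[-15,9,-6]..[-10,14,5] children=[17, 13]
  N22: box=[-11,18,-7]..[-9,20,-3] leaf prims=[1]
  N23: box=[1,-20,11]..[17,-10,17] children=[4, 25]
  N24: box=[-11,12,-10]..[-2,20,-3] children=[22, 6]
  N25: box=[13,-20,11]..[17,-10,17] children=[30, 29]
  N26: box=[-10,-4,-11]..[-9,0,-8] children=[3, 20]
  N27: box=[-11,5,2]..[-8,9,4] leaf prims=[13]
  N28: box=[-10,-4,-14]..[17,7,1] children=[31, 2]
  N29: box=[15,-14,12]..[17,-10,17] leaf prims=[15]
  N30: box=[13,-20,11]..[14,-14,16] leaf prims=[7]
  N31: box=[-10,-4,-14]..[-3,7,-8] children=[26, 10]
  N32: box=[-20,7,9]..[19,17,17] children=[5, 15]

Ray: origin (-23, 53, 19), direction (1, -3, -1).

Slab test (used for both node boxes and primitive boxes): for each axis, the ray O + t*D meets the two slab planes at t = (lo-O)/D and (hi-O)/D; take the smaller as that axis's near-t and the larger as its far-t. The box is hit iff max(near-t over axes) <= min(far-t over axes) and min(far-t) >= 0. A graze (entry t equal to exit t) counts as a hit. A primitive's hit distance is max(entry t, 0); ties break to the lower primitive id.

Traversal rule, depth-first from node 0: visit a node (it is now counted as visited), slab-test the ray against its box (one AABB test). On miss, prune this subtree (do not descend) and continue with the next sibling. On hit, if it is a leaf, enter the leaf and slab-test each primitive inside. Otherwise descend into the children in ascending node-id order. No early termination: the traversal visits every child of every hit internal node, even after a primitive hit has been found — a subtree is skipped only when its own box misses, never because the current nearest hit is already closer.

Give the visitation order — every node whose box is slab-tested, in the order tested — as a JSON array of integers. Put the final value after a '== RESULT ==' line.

Trace the traversal:
N0 x:[3,42] y:[11,73/3] z:[2,33] -> hit [11,73/3], descend [7, 11]
  N7 x:[3,42] y:[12,73/3] z:[2,17] -> hit [12,17], descend [16, 32]
    N16 x:[7,40] y:[21,73/3] z:[2,17] -> miss, prune
    N32 x:[3,42] y:[12,46/3] z:[2,10] -> miss, prune
  N11 x:[8,40] y:[11,19] z:[14,33] -> hit [14,19], descend [12, 28]
    N12 x:[8,21] y:[11,16] z:[14,29] -> hit [14,16], descend [9, 24]
      N9 x:[8,15] y:[13,16] z:[14,25] -> hit [14,15], descend [21, 27]
        N21 x:[8,13] y:[13,44/3] z:[14,25] -> miss, prune
        N27 x:[12,15] y:[44/3,16] z:[15,17] -> hit [15,15] leaf, test {P13@t=15}
      N24 x:[12,21] y:[11,41/3] z:[22,29] -> miss, prune
    N28 x:[13,40] y:[46/3,19] z:[18,33] -> hit [18,19], descend [2, 31]
      N2 x:[21,40] y:[46/3,56/3] z:[18,31] -> miss, prune
      N31 x:[13,20] y:[46/3,19] z:[27,33] -> miss, prune

order=[0, 7, 16, 32, 11, 12, 9, 21, 27, 24, 28, 2, 31]  |boxes|=13  |leaves|=1  hit=P13

== RESULT ==
[0, 7, 16, 32, 11, 12, 9, 21, 27, 24, 28, 2, 31]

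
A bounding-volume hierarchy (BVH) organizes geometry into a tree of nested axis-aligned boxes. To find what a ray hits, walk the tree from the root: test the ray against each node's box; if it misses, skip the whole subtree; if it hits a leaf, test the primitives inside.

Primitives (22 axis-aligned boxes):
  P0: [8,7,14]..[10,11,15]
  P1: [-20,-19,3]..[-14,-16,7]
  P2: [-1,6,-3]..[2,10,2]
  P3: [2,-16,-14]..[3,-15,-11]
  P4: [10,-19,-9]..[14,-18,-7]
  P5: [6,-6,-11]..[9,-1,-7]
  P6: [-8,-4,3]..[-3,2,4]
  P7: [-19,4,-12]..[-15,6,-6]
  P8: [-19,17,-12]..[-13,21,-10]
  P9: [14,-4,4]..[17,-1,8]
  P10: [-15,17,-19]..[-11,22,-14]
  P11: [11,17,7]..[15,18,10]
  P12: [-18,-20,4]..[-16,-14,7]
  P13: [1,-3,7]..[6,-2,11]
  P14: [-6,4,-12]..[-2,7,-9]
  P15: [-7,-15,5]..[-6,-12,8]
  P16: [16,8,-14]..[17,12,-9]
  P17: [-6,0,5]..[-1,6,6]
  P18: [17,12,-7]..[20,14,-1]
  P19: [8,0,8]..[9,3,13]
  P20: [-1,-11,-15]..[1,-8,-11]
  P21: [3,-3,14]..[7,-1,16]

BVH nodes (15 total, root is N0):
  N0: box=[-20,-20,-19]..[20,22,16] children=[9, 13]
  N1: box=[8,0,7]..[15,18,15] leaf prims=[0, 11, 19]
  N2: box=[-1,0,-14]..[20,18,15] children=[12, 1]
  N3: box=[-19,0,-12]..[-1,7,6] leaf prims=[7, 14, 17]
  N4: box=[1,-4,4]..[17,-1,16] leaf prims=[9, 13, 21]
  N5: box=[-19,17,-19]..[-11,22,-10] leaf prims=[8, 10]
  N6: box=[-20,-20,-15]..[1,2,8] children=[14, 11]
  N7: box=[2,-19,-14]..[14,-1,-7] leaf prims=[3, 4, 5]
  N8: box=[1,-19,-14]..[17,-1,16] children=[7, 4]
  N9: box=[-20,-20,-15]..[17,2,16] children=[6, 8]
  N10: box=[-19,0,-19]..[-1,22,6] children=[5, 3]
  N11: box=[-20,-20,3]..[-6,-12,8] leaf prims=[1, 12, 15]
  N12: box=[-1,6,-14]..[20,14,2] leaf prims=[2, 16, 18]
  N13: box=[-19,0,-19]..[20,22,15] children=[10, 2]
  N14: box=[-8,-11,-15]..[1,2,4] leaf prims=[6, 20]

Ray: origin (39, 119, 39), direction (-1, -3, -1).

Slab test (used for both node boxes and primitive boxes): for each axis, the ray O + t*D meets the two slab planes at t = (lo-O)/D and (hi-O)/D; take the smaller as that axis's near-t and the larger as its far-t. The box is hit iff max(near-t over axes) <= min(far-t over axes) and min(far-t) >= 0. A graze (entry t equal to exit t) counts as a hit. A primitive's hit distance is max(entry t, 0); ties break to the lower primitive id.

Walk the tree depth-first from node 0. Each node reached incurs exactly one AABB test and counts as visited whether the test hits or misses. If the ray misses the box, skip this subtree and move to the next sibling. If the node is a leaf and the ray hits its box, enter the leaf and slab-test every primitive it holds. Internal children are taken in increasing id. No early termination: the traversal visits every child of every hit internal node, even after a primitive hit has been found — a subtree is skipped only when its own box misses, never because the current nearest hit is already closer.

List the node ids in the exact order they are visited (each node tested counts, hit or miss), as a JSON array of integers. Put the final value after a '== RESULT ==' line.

Walk:
N0 x:[19,59] y:[97/3,139/3] z:[23,58] -> hit [97/3,139/3], descend [9, 13]
  N9 x:[22,59] y:[39,139/3] z:[23,54] -> hit [39,139/3], descend [6, 8]
    N6 x:[38,59] y:[39,139/3] z:[31,54] -> hit [39,139/3], descend [11, 14]
      N11 x:[45,59] y:[131/3,139/3] z:[31,36] -> miss, prune
      N14 x:[38,47] y:[39,130/3] z:[35,54] -> hit [39,130/3] leaf, test {P6(miss), P20(miss)}
    N8 x:[22,38] y:[40,46] z:[23,53] -> miss, prune
  N13 x:[19,58] y:[97/3,119/3] z:[24,58] -> hit [97/3,119/3], descend [2, 10]
    N2 x:[19,40] y:[101/3,119/3] z:[24,53] -> hit [101/3,119/3], descend [1, 12]
      N1 x:[24,31] y:[101/3,119/3] z:[24,32] -> miss, prune
      N12 x:[19,40] y:[35,113/3] z:[37,53] -> hit [37,113/3] leaf, test {P2@t=37, P16(miss), P18(miss)}
    N10 x:[40,58] y:[97/3,119/3] z:[33,58] -> miss, prune

order=[0, 9, 6, 11, 14, 8, 13, 2, 1, 12, 10]  |boxes|=11  |leaves|=2  hit=P2

== RESULT ==
[0, 9, 6, 11, 14, 8, 13, 2, 1, 12, 10]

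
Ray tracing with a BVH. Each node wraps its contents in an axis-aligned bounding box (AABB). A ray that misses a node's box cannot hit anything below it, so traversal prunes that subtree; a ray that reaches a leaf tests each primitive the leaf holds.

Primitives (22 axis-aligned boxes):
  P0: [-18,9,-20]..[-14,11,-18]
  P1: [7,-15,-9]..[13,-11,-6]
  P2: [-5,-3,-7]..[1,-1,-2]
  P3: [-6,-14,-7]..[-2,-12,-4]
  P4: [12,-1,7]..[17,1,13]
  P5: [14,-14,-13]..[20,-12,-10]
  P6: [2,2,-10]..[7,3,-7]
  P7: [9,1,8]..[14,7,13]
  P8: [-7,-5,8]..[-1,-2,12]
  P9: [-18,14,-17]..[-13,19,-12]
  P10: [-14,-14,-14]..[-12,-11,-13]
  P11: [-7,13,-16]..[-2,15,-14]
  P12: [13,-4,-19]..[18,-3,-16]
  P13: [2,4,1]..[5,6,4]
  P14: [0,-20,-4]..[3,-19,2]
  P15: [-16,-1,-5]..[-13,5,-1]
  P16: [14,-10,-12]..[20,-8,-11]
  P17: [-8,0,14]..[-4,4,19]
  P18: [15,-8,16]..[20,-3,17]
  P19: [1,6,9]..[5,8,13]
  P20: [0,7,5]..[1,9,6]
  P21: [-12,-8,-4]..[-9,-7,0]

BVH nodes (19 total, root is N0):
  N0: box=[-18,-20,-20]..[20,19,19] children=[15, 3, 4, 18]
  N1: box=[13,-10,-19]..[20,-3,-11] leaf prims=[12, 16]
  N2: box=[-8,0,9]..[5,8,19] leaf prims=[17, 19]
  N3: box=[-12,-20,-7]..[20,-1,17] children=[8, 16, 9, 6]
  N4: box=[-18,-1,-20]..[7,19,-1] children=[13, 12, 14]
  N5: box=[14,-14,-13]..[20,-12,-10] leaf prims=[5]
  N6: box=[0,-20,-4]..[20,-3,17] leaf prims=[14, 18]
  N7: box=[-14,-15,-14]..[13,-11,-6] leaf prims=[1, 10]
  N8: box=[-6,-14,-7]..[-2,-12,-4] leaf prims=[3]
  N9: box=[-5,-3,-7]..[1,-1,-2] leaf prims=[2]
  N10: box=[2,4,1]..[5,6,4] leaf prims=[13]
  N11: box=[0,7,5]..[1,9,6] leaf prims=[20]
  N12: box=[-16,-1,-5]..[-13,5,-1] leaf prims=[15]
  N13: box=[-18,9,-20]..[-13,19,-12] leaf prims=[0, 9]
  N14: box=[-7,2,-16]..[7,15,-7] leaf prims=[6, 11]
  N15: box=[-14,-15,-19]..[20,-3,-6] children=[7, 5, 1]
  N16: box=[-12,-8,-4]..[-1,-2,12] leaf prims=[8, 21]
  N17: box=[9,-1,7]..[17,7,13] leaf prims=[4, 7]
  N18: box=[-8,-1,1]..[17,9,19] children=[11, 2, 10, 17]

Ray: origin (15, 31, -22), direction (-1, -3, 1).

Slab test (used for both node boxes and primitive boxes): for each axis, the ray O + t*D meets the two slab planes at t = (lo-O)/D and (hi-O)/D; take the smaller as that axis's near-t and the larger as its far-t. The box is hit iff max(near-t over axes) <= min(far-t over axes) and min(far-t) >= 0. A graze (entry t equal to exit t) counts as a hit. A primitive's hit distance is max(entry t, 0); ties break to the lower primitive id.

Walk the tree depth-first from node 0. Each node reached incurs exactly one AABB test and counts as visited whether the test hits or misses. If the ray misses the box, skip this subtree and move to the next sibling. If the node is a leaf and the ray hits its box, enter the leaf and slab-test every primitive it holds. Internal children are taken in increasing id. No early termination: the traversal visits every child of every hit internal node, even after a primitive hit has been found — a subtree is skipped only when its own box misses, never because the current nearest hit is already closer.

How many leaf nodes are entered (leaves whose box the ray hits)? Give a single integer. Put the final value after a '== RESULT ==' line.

Trace the traversal:
N0 x:[-5,33] y:[4,17] z:[2,41] -> hit [4,17], descend [3, 4, 15, 18]
  N3 x:[-5,27] y:[32/3,17] z:[15,39] -> hit [15,17], descend [6, 8, 9, 16]
    N6 x:[-5,15] y:[34/3,17] z:[18,39] -> miss, prune
    N8 x:[17,21] y:[43/3,15] z:[15,18] -> miss, prune
    N9 x:[14,20] y:[32/3,34/3] z:[15,20] -> miss, prune
    N16 x:[16,27] y:[11,13] z:[18,34] -> miss, prune
  N4 x:[8,33] y:[4,32/3] z:[2,21] -> hit [8,32/3], descend [12, 13, 14]
    N12 x:[28,31] y:[26/3,32/3] z:[17,21] -> miss, prune
    N13 x:[28,33] y:[4,22/3] z:[2,10] -> miss, prune
    N14 x:[8,22] y:[16/3,29/3] z:[6,15] -> hit [8,29/3] leaf, test {P6(miss), P11(miss)}
  N15 x:[-5,29] y:[34/3,46/3] z:[3,16] -> hit [34/3,46/3], descend [1, 5, 7]
    N1 x:[-5,2] y:[34/3,41/3] z:[3,11] -> miss, prune
    N5 x:[-5,1] y:[43/3,15] z:[9,12] -> miss, prune
    N7 x:[2,29] y:[14,46/3] z:[8,16] -> hit [14,46/3] leaf, test {P1(miss), P10(miss)}
  N18 x:[-2,23] y:[22/3,32/3] z:[23,41] -> miss, prune

Visited [0, 3, 6, 8, 9, 16, 4, 12, 13, 14, 15, 1, 5, 7, 18]. Tests: 15 box, 2 leaf. Nearest: miss.

== RESULT ==
2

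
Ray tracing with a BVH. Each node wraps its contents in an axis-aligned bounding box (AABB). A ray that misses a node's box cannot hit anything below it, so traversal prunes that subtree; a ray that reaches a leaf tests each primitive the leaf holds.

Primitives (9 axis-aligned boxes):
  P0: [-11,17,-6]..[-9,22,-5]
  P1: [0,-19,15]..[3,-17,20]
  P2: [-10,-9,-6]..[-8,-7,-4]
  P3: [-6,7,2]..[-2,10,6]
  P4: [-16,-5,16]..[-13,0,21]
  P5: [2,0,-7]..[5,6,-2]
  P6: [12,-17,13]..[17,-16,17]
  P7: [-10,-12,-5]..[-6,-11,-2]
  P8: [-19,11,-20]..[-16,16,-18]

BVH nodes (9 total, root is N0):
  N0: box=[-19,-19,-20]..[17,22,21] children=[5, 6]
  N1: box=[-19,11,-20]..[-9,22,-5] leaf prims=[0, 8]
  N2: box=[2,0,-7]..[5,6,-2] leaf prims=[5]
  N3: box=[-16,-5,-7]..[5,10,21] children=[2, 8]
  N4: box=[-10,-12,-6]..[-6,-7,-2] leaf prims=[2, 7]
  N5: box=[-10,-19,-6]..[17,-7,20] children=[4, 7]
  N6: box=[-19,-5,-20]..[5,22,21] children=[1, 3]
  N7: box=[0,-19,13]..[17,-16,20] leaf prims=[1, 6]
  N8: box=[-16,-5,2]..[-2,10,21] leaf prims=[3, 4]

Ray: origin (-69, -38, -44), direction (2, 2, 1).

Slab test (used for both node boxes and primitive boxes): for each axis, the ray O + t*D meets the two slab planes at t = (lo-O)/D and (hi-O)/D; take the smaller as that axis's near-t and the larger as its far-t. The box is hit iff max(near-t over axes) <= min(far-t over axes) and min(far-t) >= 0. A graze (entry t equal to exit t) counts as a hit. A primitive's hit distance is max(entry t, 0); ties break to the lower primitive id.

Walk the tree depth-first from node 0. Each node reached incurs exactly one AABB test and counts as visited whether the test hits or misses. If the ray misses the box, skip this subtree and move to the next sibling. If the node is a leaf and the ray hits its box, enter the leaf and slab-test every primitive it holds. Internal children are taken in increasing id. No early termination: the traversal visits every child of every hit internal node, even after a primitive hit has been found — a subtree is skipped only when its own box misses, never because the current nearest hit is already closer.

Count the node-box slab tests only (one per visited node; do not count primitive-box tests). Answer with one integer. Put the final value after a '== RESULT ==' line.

Trace the traversal:
N0 x:[25,43] y:[19/2,30] z:[24,65] -> hit [25,30], descend [5, 6]
  N5 x:[59/2,43] y:[19/2,31/2] z:[38,64] -> miss, prune
  N6 x:[25,37] y:[33/2,30] z:[24,65] -> hit [25,30], descend [1, 3]
    N1 x:[25,30] y:[49/2,30] z:[24,39] -> hit [25,30] leaf, test {P0(miss), P8@t=25}
    N3 x:[53/2,37] y:[33/2,24] z:[37,65] -> miss, prune

5 AABB tests over nodes [0, 5, 6, 1, 3]; 1 leaf entered; closest P8.

== RESULT ==
5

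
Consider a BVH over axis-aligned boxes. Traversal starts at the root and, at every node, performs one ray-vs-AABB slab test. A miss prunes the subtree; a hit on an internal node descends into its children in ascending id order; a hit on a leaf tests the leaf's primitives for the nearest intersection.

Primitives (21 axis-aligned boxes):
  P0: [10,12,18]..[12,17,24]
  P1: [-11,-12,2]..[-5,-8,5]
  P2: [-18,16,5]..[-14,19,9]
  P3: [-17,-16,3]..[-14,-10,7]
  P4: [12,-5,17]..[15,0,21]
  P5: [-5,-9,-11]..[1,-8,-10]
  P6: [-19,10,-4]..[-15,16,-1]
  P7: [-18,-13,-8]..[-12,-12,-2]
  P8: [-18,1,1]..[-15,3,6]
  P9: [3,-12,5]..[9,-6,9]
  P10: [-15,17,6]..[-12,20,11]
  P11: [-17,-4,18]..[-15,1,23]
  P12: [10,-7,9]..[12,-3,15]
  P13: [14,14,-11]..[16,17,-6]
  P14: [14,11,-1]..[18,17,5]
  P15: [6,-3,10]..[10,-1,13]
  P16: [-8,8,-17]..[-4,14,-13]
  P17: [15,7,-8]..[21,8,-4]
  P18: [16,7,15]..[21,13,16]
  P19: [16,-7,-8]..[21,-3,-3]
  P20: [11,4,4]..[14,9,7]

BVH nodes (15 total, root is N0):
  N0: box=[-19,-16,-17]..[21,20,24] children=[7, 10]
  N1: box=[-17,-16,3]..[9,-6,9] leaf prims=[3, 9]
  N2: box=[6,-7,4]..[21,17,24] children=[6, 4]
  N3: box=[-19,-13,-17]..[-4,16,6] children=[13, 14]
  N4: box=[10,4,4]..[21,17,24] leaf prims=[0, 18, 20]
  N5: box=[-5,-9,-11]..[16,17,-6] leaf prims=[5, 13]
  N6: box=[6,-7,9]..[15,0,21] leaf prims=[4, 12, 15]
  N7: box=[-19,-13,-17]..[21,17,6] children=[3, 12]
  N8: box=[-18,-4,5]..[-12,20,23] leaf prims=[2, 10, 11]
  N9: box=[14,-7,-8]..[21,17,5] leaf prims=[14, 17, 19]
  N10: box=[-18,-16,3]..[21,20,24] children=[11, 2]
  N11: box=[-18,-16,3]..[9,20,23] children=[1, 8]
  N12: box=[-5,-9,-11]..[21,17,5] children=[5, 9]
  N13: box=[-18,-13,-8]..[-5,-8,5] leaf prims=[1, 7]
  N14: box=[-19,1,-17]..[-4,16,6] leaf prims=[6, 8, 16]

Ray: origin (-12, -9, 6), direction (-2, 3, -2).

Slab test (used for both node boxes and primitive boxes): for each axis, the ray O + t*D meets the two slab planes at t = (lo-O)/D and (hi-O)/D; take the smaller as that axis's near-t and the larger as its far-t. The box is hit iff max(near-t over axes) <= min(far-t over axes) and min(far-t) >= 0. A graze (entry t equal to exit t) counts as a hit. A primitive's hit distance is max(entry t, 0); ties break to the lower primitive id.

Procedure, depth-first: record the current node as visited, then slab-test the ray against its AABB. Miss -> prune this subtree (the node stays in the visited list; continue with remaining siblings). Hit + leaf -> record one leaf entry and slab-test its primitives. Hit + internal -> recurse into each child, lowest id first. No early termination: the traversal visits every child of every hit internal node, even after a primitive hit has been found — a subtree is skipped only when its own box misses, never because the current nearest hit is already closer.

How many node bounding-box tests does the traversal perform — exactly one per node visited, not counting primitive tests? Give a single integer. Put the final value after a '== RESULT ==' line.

Trace the traversal:
N0 x:[-33/2,7/2] y:[-7/3,29/3] z:[-9,23/2] -> hit [-7/3,7/2], descend [7, 10]
  N7 x:[-33/2,7/2] y:[-4/3,26/3] z:[0,23/2] -> hit [0,7/2], descend [3, 12]
    N3 x:[-4,7/2] y:[-4/3,25/3] z:[0,23/2] -> hit [0,7/2], descend [13, 14]
      N13 x:[-7/2,3] y:[-4/3,1/3] z:[1/2,7] -> miss, prune
      N14 x:[-4,7/2] y:[10/3,25/3] z:[0,23/2] -> hit [10/3,7/2] leaf, test {P6(miss), P8(miss), P16(miss)}
    N12 x:[-33/2,-7/2] y:[0,26/3] z:[1/2,17/2] -> miss, prune
  N10 x:[-33/2,3] y:[-7/3,29/3] z:[-9,3/2] -> hit [-7/3,3/2], descend [2, 11]
    N2 x:[-33/2,-9] y:[2/3,26/3] z:[-9,1] -> miss, prune
    N11 x:[-21/2,3] y:[-7/3,29/3] z:[-17/2,3/2] -> hit [-7/3,3/2], descend [1, 8]
      N1 x:[-21/2,5/2] y:[-7/3,1] z:[-3/2,3/2] -> hit [-3/2,1] leaf, test {P3(miss), P9(miss)}
      N8 x:[0,3] y:[5/3,29/3] z:[-17/2,1/2] -> miss, prune

Summary -> nodes [0, 7, 3, 13, 14, 12, 10, 2, 11, 1, 8]; box-tests=11; leaf-entries=2; first=miss

== RESULT ==
11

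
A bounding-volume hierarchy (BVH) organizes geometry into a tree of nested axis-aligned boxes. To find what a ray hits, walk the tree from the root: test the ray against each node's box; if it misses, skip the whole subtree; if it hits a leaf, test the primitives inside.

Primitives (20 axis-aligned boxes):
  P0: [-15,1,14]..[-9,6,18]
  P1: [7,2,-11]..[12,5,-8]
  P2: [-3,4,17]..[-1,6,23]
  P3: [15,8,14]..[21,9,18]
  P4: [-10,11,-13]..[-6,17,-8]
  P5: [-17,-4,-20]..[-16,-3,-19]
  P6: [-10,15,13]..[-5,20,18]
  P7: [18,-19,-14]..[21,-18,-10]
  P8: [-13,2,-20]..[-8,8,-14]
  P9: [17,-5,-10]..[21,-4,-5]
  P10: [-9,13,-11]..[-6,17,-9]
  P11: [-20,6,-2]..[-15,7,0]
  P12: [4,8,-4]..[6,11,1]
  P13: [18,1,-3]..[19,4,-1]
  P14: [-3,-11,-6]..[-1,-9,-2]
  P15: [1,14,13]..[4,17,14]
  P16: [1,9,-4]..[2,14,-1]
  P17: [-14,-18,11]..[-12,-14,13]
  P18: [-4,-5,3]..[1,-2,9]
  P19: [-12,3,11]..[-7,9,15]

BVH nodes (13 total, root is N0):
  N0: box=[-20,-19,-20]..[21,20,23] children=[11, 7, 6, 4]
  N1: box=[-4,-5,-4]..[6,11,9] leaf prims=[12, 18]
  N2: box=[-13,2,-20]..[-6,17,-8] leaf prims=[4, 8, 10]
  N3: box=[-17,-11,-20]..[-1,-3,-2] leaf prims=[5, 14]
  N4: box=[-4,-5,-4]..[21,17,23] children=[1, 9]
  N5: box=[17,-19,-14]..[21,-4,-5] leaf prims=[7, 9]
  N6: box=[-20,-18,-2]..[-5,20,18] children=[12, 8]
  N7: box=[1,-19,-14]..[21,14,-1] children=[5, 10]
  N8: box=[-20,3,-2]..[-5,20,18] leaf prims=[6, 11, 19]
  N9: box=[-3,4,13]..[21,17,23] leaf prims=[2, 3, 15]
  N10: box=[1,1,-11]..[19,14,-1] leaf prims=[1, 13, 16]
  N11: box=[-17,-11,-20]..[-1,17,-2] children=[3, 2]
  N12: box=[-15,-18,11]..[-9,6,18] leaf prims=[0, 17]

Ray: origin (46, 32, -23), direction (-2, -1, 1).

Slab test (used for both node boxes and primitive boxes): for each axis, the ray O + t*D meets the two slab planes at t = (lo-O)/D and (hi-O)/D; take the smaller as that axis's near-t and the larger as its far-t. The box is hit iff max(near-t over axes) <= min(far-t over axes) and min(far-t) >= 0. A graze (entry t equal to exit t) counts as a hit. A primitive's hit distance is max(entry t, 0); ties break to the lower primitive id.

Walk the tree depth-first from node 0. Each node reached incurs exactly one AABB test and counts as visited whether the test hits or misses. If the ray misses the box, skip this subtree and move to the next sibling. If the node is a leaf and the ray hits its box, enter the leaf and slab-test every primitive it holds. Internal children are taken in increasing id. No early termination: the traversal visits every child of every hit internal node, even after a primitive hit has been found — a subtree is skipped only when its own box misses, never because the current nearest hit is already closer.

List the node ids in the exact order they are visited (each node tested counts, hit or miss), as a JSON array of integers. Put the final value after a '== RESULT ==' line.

Traverse from the root:
N0 x:[25/2,33] y:[12,51] z:[3,46] -> hit [25/2,33], descend [4, 6, 7, 11]
  N4 x:[25/2,25] y:[15,37] z:[19,46] -> hit [19,25], descend [1, 9]
    N1 x:[20,25] y:[21,37] z:[19,32] -> hit [21,25] leaf, test {P12@t=21, P18(miss)}
    N9 x:[25/2,49/2] y:[15,28] z:[36,46] -> miss, prune
  N6 x:[51/2,33] y:[12,50] z:[21,41] -> hit [51/2,33], descend [8, 12]
    N8 x:[51/2,33] y:[12,29] z:[21,41] -> hit [51/2,29] leaf, test {P6(miss), P11(miss), P19(miss)}
    N12 x:[55/2,61/2] y:[26,50] z:[34,41] -> miss, prune
  N7 x:[25/2,45/2] y:[18,51] z:[9,22] -> hit [18,22], descend [5, 10]
    N5 x:[25/2,29/2] y:[36,51] z:[9,18] -> miss, prune
    N10 x:[27/2,45/2] y:[18,31] z:[12,22] -> hit [18,22] leaf, test {P1(miss), P13(miss), P16@t=22}
  N11 x:[47/2,63/2] y:[15,43] z:[3,21] -> miss, prune

Visited [0, 4, 1, 9, 6, 8, 12, 7, 5, 10, 11]. Tests: 11 box, 3 leaf. Nearest: P12.

== RESULT ==
[0, 4, 1, 9, 6, 8, 12, 7, 5, 10, 11]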